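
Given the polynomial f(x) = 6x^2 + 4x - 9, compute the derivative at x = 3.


Differentiate term by term using power and sum rules:
f(x) = 6x^2 + 4x - 9
f'(x) = 12x + 4
Substitute x = 3:
f'(3) = 12 * 3 + 4
= 36 + 4
= 40

40


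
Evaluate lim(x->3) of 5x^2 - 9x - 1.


Since polynomials are continuous, we use direct substitution.
lim(x->3) of 5x^2 - 9x - 1
= 5 * 3^2 - 9 * 3 - 1
= 45 - 27 - 1
= 17

17


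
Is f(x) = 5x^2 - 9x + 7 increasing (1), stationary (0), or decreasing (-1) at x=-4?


Compute f'(x) to determine behavior:
f'(x) = 10x - 9
f'(-4) = 10 * (-4) - 9
= -40 - 9
= -49
Since f'(-4) < 0, the function is decreasing (-1)

-1


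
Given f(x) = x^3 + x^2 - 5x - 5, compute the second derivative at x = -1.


First derivative:
f'(x) = 3x^2 + 2x - 5
Second derivative:
f''(x) = 6x + 2
Substitute x = -1:
f''(-1) = 6 * (-1) + 2
= -6 + 2
= -4

-4


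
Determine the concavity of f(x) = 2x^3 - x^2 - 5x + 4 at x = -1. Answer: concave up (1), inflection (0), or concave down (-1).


Concavity is determined by the sign of f''(x).
f(x) = 2x^3 - x^2 - 5x + 4
f'(x) = 6x^2 - 2x - 5
f''(x) = 12x - 2
f''(-1) = 12 * (-1) - 2
= -12 - 2
= -14
Since f''(-1) < 0, the function is concave down (-1)

-1


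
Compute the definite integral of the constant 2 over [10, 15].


The integral of a constant k over [a, b] equals k * (b - a).
integral from 10 to 15 of 2 dx
= 2 * (15 - 10)
= 2 * 5
= 10

10


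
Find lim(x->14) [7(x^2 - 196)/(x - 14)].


Direct substitution gives 0/0, so we factor the numerator.
Factor: 7(x^2 - 196) = 7 * (x - 14)(x + 14)
Cancel the common factor (x - 14):
7(x^2 - 196)/(x - 14) = 7 * (x + 14)
Now substitute x = 14:
= 7 * (14 + 14) = 196

196


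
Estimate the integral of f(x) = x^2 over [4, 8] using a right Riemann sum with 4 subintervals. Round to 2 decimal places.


Right Riemann sum uses right endpoints of each subinterval.
Interval: [4, 8], n = 4
dx = (8 - 4) / 4 = 1
Right endpoints: [5, 6, 7, 8]
f values: [25, 36, 49, 64]
Sum = dx * (sum of f values)
= 1 * 174
= 174 = 174.00

174.00


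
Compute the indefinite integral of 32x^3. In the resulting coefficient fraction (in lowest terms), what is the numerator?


Apply the power rule for integration:
integral of ax^n dx = a/(n+1) * x^(n+1) + C
integral of 32x^3 dx
= 32/4 * x^4 + C
= 8 * x^4 + C
The coefficient in lowest terms is 8 = 8/1, so its numerator is 8

8


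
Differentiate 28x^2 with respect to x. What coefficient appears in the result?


We apply the power rule: d/dx [ax^n] = a*n * x^(n-1)
d/dx [28x^2]
= 28 * 2 * x^(2-1)
= 56x
The coefficient is 56

56


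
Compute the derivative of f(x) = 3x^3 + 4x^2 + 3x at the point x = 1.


Differentiate f(x) = 3x^3 + 4x^2 + 3x term by term:
f'(x) = 9x^2 + 8x + 3
Substitute x = 1:
f'(1) = 9 * 1^2 + 8 * 1 + 3
= 9 + 8 + 3
= 20

20


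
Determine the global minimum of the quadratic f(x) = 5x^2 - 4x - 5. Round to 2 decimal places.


For a quadratic f(x) = ax^2 + bx + c with a > 0, the minimum is at the vertex.
Vertex x-coordinate: x = -b/(2a)
x = -(-4) / (2 * 5)
x = 4/10 = 2/5
Substitute back to find the minimum value:
f(2/5) = 5 * (2/5)^2 - 4 * (2/5) - 5
= 4/5 - 8/5 - 5
= -29/5 = -5.80

-5.80


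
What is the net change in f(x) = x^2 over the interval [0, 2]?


Net change = f(b) - f(a)
f(x) = x^2
Compute f(2):
f(2) = 1 * 2^2 + 0 * 2 + 0
= 4 + 0 + 0
= 4
Compute f(0):
f(0) = 1 * 0^2 + 0 * 0 + 0
= 0 + 0 + 0
= 0
Net change = 4 - 0 = 4

4


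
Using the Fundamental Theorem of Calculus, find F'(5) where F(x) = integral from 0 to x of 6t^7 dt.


By the Fundamental Theorem of Calculus (Part 1):
If F(x) = integral from 0 to x of f(t) dt, then F'(x) = f(x)
Here f(t) = 6t^7
So F'(x) = 6x^7
Evaluate at x = 5:
F'(5) = 6 * 5^7
= 6 * 78125
= 468750

468750


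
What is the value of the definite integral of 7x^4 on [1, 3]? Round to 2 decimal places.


Find the antiderivative of 7x^4:
F(x) = 7/5 * x^5
Apply the Fundamental Theorem of Calculus:
F(3) - F(1)
= 7/5 * 3^5 - 7/5 * 1^5
= 7/5 * (243 - 1)
= 7/5 * 242
= 1694/5 = 338.80

338.80


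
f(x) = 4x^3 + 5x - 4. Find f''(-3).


First derivative:
f'(x) = 12x^2 + 5
Second derivative:
f''(x) = 24x
Substitute x = -3:
f''(-3) = 24 * (-3) + 0
= -72 + 0
= -72

-72


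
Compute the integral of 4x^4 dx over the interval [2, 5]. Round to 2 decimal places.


Find the antiderivative of 4x^4:
F(x) = 4/5 * x^5
Apply the Fundamental Theorem of Calculus:
F(5) - F(2)
= 4/5 * 5^5 - 4/5 * 2^5
= 4/5 * (3125 - 32)
= 4/5 * 3093
= 12372/5 = 2474.40

2474.40


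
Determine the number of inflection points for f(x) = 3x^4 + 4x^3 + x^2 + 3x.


Inflection points occur where f''(x) = 0 and concavity changes.
f(x) = 3x^4 + 4x^3 + x^2 + 3x
f'(x) = 12x^3 + 12x^2 + 2x + 3
f''(x) = 36x^2 + 24x + 2
This is a quadratic in x. Use the discriminant to count real roots.
Discriminant = (24)^2 - 4 * 36 * 2
= 576 - 288
= 288
Since discriminant > 0, f''(x) = 0 has 2 distinct real solutions.
A quadratic with two distinct real roots changes sign at each root, so concavity changes at both.
Number of inflection points: 2

2


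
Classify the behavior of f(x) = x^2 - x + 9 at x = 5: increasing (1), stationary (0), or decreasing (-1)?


Compute f'(x) to determine behavior:
f'(x) = 2x - 1
f'(5) = 2 * 5 - 1
= 10 - 1
= 9
Since f'(5) > 0, the function is increasing (1)

1


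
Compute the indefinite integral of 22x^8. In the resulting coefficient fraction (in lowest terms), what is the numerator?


Apply the power rule for integration:
integral of ax^n dx = a/(n+1) * x^(n+1) + C
integral of 22x^8 dx
= 22/9 * x^9 + C
The coefficient in lowest terms is 22/9, and its numerator is 22

22


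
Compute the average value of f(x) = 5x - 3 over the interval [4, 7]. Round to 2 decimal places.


Average value = 1/(b-a) * integral from a to b of f(x) dx
First compute the integral of 5x - 3:
F(x) = (5/2)x^2 - 3x
F(7) = 5/2 * 49 - 3 * 7 = 203/2
F(4) = 5/2 * 16 - 3 * 4 = 28
Integral = 203/2 - 28 = 147/2
Average = (147/2) / (7 - 4) = (147/2) / 3
= 49/2 = 24.50

24.50


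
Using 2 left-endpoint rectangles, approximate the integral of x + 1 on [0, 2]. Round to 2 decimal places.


Left Riemann sum uses left endpoints of each subinterval.
Interval: [0, 2], n = 2
dx = (2 - 0) / 2 = 1
Left endpoints: [0, 1]
f values: [1, 2]
Sum = dx * (sum of f values)
= 1 * 3
= 3 = 3.00

3.00


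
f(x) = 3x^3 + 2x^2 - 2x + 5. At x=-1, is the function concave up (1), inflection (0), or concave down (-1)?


Concavity is determined by the sign of f''(x).
f(x) = 3x^3 + 2x^2 - 2x + 5
f'(x) = 9x^2 + 4x - 2
f''(x) = 18x + 4
f''(-1) = 18 * (-1) + 4
= -18 + 4
= -14
Since f''(-1) < 0, the function is concave down (-1)

-1


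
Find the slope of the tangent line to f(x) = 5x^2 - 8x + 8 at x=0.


The slope of the tangent line equals f'(x) at the point.
f(x) = 5x^2 - 8x + 8
f'(x) = 10x - 8
At x = 0:
f'(0) = 10 * 0 - 8
= 0 - 8
= -8

-8


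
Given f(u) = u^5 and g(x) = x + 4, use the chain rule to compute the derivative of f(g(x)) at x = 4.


Using the chain rule: (f(g(x)))' = f'(g(x)) * g'(x)
First, find g(4):
g(4) = 1 * 4 + 4 = 8
Next, f'(u) = 5u^4
And g'(x) = 1
So f'(g(4)) * g'(4)
= 5 * 8^4 * 1
= 5 * 4096 * 1
= 20480

20480


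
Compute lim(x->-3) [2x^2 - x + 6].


Since polynomials are continuous, we use direct substitution.
lim(x->-3) of 2x^2 - x + 6
= 2 * (-3)^2 - 1 * (-3) + 6
= 18 + 3 + 6
= 27

27


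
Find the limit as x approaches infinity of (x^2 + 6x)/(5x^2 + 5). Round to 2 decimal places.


For limits at infinity with equal-degree polynomials,
we compare leading coefficients.
Numerator leading term: x^2
Denominator leading term: 5x^2
Divide both by x^2:
lim = (1 + 6/x) / (5 + 5/x^2)
As x -> infinity, the 1/x and 1/x^2 terms vanish:
= 1/5 = 0.20

0.20


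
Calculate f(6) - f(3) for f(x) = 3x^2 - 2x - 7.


Net change = f(b) - f(a)
f(x) = 3x^2 - 2x - 7
Compute f(6):
f(6) = 3 * 6^2 - 2 * 6 - 7
= 108 - 12 - 7
= 89
Compute f(3):
f(3) = 3 * 3^2 - 2 * 3 - 7
= 27 - 6 - 7
= 14
Net change = 89 - 14 = 75

75


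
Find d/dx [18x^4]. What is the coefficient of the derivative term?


We apply the power rule: d/dx [ax^n] = a*n * x^(n-1)
d/dx [18x^4]
= 18 * 4 * x^(4-1)
= 72x^3
The coefficient is 72

72


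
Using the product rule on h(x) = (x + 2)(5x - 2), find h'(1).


Let u(x) = x + 2 and v(x) = 5x - 2
u'(x) = 1
v'(x) = 5
Product rule: h'(x) = u'(x)*v(x) + u(x)*v'(x)
= 1 * (5x - 2) + (x + 2) * 5
At x = 1:
u(1) = 1 * 1 + 2 = 3
v(1) = 5 * 1 - 2 = 3
h'(1) = 1 * 3 + 3 * 5
= 3 + 15
= 18

18


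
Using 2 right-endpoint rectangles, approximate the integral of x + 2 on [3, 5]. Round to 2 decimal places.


Right Riemann sum uses right endpoints of each subinterval.
Interval: [3, 5], n = 2
dx = (5 - 3) / 2 = 1
Right endpoints: [4, 5]
f values: [6, 7]
Sum = dx * (sum of f values)
= 1 * 13
= 13 = 13.00

13.00


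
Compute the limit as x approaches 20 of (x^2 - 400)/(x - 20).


Direct substitution gives 0/0, so we factor the numerator.
Factor: (x^2 - 400) = (x - 20)(x + 20)
Cancel the common factor (x - 20):
(x^2 - 400)/(x - 20) = (x + 20)
Now substitute x = 20:
= (20 + 20) = 40

40


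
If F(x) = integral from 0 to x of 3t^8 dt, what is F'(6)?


By the Fundamental Theorem of Calculus (Part 1):
If F(x) = integral from 0 to x of f(t) dt, then F'(x) = f(x)
Here f(t) = 3t^8
So F'(x) = 3x^8
Evaluate at x = 6:
F'(6) = 3 * 6^8
= 3 * 1679616
= 5038848

5038848


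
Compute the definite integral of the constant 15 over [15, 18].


The integral of a constant k over [a, b] equals k * (b - a).
integral from 15 to 18 of 15 dx
= 15 * (18 - 15)
= 15 * 3
= 45

45


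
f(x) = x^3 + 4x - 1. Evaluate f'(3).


Differentiate f(x) = x^3 + 4x - 1 term by term:
f'(x) = 3x^2 + 4
Substitute x = 3:
f'(3) = 3 * 3^2 + 0 * 3 + 4
= 27 + 0 + 4
= 31

31


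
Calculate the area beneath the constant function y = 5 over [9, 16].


The area under a constant function y = 5 is a rectangle.
Width = 16 - 9 = 7
Height = 5
Area = width * height
= 7 * 5
= 35

35


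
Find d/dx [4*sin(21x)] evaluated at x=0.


Apply the chain rule to differentiate 4*sin(21x):
d/dx [4*sin(21x)]
= 4 * cos(21x) * d/dx(21x)
= 4 * 21 * cos(21x)
= 84 * cos(21x)
Evaluate at x = 0:
= 84 * cos(0)
= 84 * 1
= 84

84


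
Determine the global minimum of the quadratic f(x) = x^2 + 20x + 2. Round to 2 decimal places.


For a quadratic f(x) = ax^2 + bx + c with a > 0, the minimum is at the vertex.
Vertex x-coordinate: x = -b/(2a)
x = -(20) / (2 * 1)
x = -20/2 = -10
Substitute back to find the minimum value:
f(-10) = 1 * (-10)^2 + 20 * (-10) + 2
= 100 - 200 + 2
= -98 = -98.00

-98.00


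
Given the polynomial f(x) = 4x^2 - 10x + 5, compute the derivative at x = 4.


Differentiate term by term using power and sum rules:
f(x) = 4x^2 - 10x + 5
f'(x) = 8x - 10
Substitute x = 4:
f'(4) = 8 * 4 - 10
= 32 - 10
= 22

22


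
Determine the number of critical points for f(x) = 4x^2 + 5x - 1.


Find where f'(x) = 0:
f'(x) = 8x + 5
Set f'(x) = 0:
8x + 5 = 0
x = -5 / 8 = -5/8
This is a linear equation in x, so there is exactly one solution.
Number of critical points: 1

1


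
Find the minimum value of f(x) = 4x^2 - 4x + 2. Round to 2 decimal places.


For a quadratic f(x) = ax^2 + bx + c with a > 0, the minimum is at the vertex.
Vertex x-coordinate: x = -b/(2a)
x = -(-4) / (2 * 4)
x = 4/8 = 1/2
Substitute back to find the minimum value:
f(1/2) = 4 * (1/2)^2 - 4 * (1/2) + 2
= 1 - 2 + 2
= 1 = 1.00

1.00


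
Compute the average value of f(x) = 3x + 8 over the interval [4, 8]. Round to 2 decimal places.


Average value = 1/(b-a) * integral from a to b of f(x) dx
First compute the integral of 3x + 8:
F(x) = (3/2)x^2 + 8x
F(8) = 3/2 * 64 + 8 * 8 = 160
F(4) = 3/2 * 16 + 8 * 4 = 56
Integral = 160 - 56 = 104
Average = 104 / (8 - 4) = 104 / 4
= 26 = 26.00

26.00


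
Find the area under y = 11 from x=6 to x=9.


The area under a constant function y = 11 is a rectangle.
Width = 9 - 6 = 3
Height = 11
Area = width * height
= 3 * 11
= 33

33


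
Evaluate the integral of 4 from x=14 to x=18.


The integral of a constant k over [a, b] equals k * (b - a).
integral from 14 to 18 of 4 dx
= 4 * (18 - 14)
= 4 * 4
= 16

16


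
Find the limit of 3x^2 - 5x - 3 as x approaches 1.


Since polynomials are continuous, we use direct substitution.
lim(x->1) of 3x^2 - 5x - 3
= 3 * 1^2 - 5 * 1 - 3
= 3 - 5 - 3
= -5

-5


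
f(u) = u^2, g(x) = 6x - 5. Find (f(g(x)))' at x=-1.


Using the chain rule: (f(g(x)))' = f'(g(x)) * g'(x)
First, find g(-1):
g(-1) = 6 * (-1) - 5 = -11
Next, f'(u) = 2u
And g'(x) = 6
So f'(g(-1)) * g'(-1)
= 2 * (-11) * 6
= -132

-132


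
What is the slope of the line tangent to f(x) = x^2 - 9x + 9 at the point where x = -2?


The slope of the tangent line equals f'(x) at the point.
f(x) = x^2 - 9x + 9
f'(x) = 2x - 9
At x = -2:
f'(-2) = 2 * (-2) - 9
= -4 - 9
= -13

-13


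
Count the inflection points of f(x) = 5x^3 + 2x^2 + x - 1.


Inflection points occur where f''(x) = 0 and concavity changes.
f(x) = 5x^3 + 2x^2 + x - 1
f'(x) = 15x^2 + 4x + 1
f''(x) = 30x + 4
Set f''(x) = 0:
30x + 4 = 0
x = -4 / 30 = -2/15
Since f''(x) is linear (degree 1), it changes sign at this point.
Therefore there is exactly 1 inflection point.

1


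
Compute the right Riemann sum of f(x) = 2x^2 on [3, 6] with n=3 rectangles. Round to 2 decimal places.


Right Riemann sum uses right endpoints of each subinterval.
Interval: [3, 6], n = 3
dx = (6 - 3) / 3 = 1
Right endpoints: [4, 5, 6]
f values: [32, 50, 72]
Sum = dx * (sum of f values)
= 1 * 154
= 154 = 154.00

154.00


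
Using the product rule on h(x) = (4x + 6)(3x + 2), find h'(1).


Let u(x) = 4x + 6 and v(x) = 3x + 2
u'(x) = 4
v'(x) = 3
Product rule: h'(x) = u'(x)*v(x) + u(x)*v'(x)
= 4 * (3x + 2) + (4x + 6) * 3
At x = 1:
u(1) = 4 * 1 + 6 = 10
v(1) = 3 * 1 + 2 = 5
h'(1) = 4 * 5 + 10 * 3
= 20 + 30
= 50

50


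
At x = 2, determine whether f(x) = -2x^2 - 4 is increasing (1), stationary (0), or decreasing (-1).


Compute f'(x) to determine behavior:
f'(x) = -4x
f'(2) = -4 * 2 + 0
= -8 + 0
= -8
Since f'(2) < 0, the function is decreasing (-1)

-1


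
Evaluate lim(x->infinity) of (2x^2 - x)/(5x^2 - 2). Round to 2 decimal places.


For limits at infinity with equal-degree polynomials,
we compare leading coefficients.
Numerator leading term: 2x^2
Denominator leading term: 5x^2
Divide both by x^2:
lim = (2 - 1/x) / (5 - 2/x^2)
As x -> infinity, the 1/x and 1/x^2 terms vanish:
= 2/5 = 0.40

0.40


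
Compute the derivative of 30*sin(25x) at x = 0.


Apply the chain rule to differentiate 30*sin(25x):
d/dx [30*sin(25x)]
= 30 * cos(25x) * d/dx(25x)
= 30 * 25 * cos(25x)
= 750 * cos(25x)
Evaluate at x = 0:
= 750 * cos(0)
= 750 * 1
= 750

750


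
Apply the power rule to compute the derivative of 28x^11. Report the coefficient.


We apply the power rule: d/dx [ax^n] = a*n * x^(n-1)
d/dx [28x^11]
= 28 * 11 * x^(11-1)
= 308x^10
The coefficient is 308

308


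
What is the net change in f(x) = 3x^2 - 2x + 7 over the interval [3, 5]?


Net change = f(b) - f(a)
f(x) = 3x^2 - 2x + 7
Compute f(5):
f(5) = 3 * 5^2 - 2 * 5 + 7
= 75 - 10 + 7
= 72
Compute f(3):
f(3) = 3 * 3^2 - 2 * 3 + 7
= 27 - 6 + 7
= 28
Net change = 72 - 28 = 44

44


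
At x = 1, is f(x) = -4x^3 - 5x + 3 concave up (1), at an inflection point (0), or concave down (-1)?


Concavity is determined by the sign of f''(x).
f(x) = -4x^3 - 5x + 3
f'(x) = -12x^2 - 5
f''(x) = -24x
f''(1) = -24 * 1 + 0
= -24 + 0
= -24
Since f''(1) < 0, the function is concave down (-1)

-1


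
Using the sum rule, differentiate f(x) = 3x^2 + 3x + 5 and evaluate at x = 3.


Differentiate term by term using power and sum rules:
f(x) = 3x^2 + 3x + 5
f'(x) = 6x + 3
Substitute x = 3:
f'(3) = 6 * 3 + 3
= 18 + 3
= 21

21


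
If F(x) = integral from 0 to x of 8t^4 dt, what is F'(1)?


By the Fundamental Theorem of Calculus (Part 1):
If F(x) = integral from 0 to x of f(t) dt, then F'(x) = f(x)
Here f(t) = 8t^4
So F'(x) = 8x^4
Evaluate at x = 1:
F'(1) = 8 * 1^4
= 8 * 1
= 8

8


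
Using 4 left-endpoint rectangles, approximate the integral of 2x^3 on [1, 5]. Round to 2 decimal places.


Left Riemann sum uses left endpoints of each subinterval.
Interval: [1, 5], n = 4
dx = (5 - 1) / 4 = 1
Left endpoints: [1, 2, 3, 4]
f values: [2, 16, 54, 128]
Sum = dx * (sum of f values)
= 1 * 200
= 200 = 200.00

200.00


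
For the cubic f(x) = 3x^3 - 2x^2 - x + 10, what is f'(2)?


Differentiate f(x) = 3x^3 - 2x^2 - x + 10 term by term:
f'(x) = 9x^2 - 4x - 1
Substitute x = 2:
f'(2) = 9 * 2^2 - 4 * 2 - 1
= 36 - 8 - 1
= 27

27


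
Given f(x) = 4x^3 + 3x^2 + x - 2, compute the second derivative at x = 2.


First derivative:
f'(x) = 12x^2 + 6x + 1
Second derivative:
f''(x) = 24x + 6
Substitute x = 2:
f''(2) = 24 * 2 + 6
= 48 + 6
= 54

54


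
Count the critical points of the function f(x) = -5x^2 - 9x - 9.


Find where f'(x) = 0:
f'(x) = -10x - 9
Set f'(x) = 0:
-10x - 9 = 0
x = 9 / (-10) = -9/10
This is a linear equation in x, so there is exactly one solution.
Number of critical points: 1

1


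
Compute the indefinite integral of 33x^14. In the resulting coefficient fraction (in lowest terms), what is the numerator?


Apply the power rule for integration:
integral of ax^n dx = a/(n+1) * x^(n+1) + C
integral of 33x^14 dx
= 33/15 * x^15 + C
= 11/5 * x^15 + C
The coefficient in lowest terms is 11/5, and its numerator is 11

11


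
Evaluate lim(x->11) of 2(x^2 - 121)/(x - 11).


Direct substitution gives 0/0, so we factor the numerator.
Factor: 2(x^2 - 121) = 2 * (x - 11)(x + 11)
Cancel the common factor (x - 11):
2(x^2 - 121)/(x - 11) = 2 * (x + 11)
Now substitute x = 11:
= 2 * (11 + 11) = 44

44


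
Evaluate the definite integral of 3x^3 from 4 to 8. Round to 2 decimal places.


Find the antiderivative of 3x^3:
F(x) = 3/4 * x^4
Apply the Fundamental Theorem of Calculus:
F(8) - F(4)
= 3/4 * 8^4 - 3/4 * 4^4
= 3/4 * (4096 - 256)
= 3/4 * 3840
= 2880 = 2880.00

2880.00


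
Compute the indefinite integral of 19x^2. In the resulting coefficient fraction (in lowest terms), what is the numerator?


Apply the power rule for integration:
integral of ax^n dx = a/(n+1) * x^(n+1) + C
integral of 19x^2 dx
= 19/3 * x^3 + C
The coefficient in lowest terms is 19/3, and its numerator is 19

19


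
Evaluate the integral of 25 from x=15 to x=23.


The integral of a constant k over [a, b] equals k * (b - a).
integral from 15 to 23 of 25 dx
= 25 * (23 - 15)
= 25 * 8
= 200

200


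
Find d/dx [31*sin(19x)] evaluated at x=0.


Apply the chain rule to differentiate 31*sin(19x):
d/dx [31*sin(19x)]
= 31 * cos(19x) * d/dx(19x)
= 31 * 19 * cos(19x)
= 589 * cos(19x)
Evaluate at x = 0:
= 589 * cos(0)
= 589 * 1
= 589

589


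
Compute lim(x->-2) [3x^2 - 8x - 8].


Since polynomials are continuous, we use direct substitution.
lim(x->-2) of 3x^2 - 8x - 8
= 3 * (-2)^2 - 8 * (-2) - 8
= 12 + 16 - 8
= 20

20


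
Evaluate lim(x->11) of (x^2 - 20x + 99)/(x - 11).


Direct substitution gives 0/0, so we factor the numerator.
Factor: (x^2 - 20x + 99) = (x - 11)(x - 9)
Cancel the common factor (x - 11):
(x^2 - 20x + 99)/(x - 11) = (x - 9)
Now substitute x = 11:
= (11) - (9) = 2

2


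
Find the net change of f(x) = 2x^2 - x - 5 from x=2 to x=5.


Net change = f(b) - f(a)
f(x) = 2x^2 - x - 5
Compute f(5):
f(5) = 2 * 5^2 - 1 * 5 - 5
= 50 - 5 - 5
= 40
Compute f(2):
f(2) = 2 * 2^2 - 1 * 2 - 5
= 8 - 2 - 5
= 1
Net change = 40 - 1 = 39

39


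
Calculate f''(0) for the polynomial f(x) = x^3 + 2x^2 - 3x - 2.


First derivative:
f'(x) = 3x^2 + 4x - 3
Second derivative:
f''(x) = 6x + 4
Substitute x = 0:
f''(0) = 6 * 0 + 4
= 0 + 4
= 4

4


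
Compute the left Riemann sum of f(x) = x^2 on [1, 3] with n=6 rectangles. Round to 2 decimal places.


Left Riemann sum uses left endpoints of each subinterval.
Interval: [1, 3], n = 6
dx = (3 - 1) / 6 = 1/3
Left endpoints: [1, 4/3, 5/3, 2, 7/3, 8/3]
f values: [1, 16/9, 25/9, 4, 49/9, 64/9]
Sum = dx * (sum of f values)
= 1/3 * 199/9
= 199/27 ≈ 7.37

7.37


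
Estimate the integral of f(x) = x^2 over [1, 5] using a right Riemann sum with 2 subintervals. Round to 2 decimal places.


Right Riemann sum uses right endpoints of each subinterval.
Interval: [1, 5], n = 2
dx = (5 - 1) / 2 = 2
Right endpoints: [3, 5]
f values: [9, 25]
Sum = dx * (sum of f values)
= 2 * 34
= 68 = 68.00

68.00


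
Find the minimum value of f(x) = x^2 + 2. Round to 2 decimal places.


For a quadratic f(x) = ax^2 + bx + c with a > 0, the minimum is at the vertex.
Vertex x-coordinate: x = -b/(2a)
x = -(0) / (2 * 1)
x = 0/2 = 0
Substitute back to find the minimum value:
f(0) = 1 * 0^2 + 0 * 0 + 2
= 0 + 0 + 2
= 2 = 2.00

2.00


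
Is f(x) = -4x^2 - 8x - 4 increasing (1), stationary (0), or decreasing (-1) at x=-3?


Compute f'(x) to determine behavior:
f'(x) = -8x - 8
f'(-3) = -8 * (-3) - 8
= 24 - 8
= 16
Since f'(-3) > 0, the function is increasing (1)

1


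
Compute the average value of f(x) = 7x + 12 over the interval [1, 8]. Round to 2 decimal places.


Average value = 1/(b-a) * integral from a to b of f(x) dx
First compute the integral of 7x + 12:
F(x) = (7/2)x^2 + 12x
F(8) = 7/2 * 64 + 12 * 8 = 320
F(1) = 7/2 * 1 + 12 * 1 = 31/2
Integral = 320 - 31/2 = 609/2
Average = (609/2) / (8 - 1) = (609/2) / 7
= 87/2 = 43.50

43.50


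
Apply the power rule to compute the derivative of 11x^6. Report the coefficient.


We apply the power rule: d/dx [ax^n] = a*n * x^(n-1)
d/dx [11x^6]
= 11 * 6 * x^(6-1)
= 66x^5
The coefficient is 66

66


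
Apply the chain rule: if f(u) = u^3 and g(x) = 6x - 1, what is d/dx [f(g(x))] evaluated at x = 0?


Using the chain rule: (f(g(x)))' = f'(g(x)) * g'(x)
First, find g(0):
g(0) = 6 * 0 - 1 = -1
Next, f'(u) = 3u^2
And g'(x) = 6
So f'(g(0)) * g'(0)
= 3 * (-1)^2 * 6
= 3 * 1 * 6
= 18

18


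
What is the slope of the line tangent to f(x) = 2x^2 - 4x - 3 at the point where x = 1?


The slope of the tangent line equals f'(x) at the point.
f(x) = 2x^2 - 4x - 3
f'(x) = 4x - 4
At x = 1:
f'(1) = 4 * 1 - 4
= 4 - 4
= 0

0


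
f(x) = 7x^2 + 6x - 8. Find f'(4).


Differentiate term by term using power and sum rules:
f(x) = 7x^2 + 6x - 8
f'(x) = 14x + 6
Substitute x = 4:
f'(4) = 14 * 4 + 6
= 56 + 6
= 62

62


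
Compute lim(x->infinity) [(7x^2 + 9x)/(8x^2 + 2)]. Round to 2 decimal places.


For limits at infinity with equal-degree polynomials,
we compare leading coefficients.
Numerator leading term: 7x^2
Denominator leading term: 8x^2
Divide both by x^2:
lim = (7 + 9/x) / (8 + 2/x^2)
As x -> infinity, the 1/x and 1/x^2 terms vanish:
= 7/8 ≈ 0.88

0.88


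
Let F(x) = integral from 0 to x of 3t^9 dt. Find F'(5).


By the Fundamental Theorem of Calculus (Part 1):
If F(x) = integral from 0 to x of f(t) dt, then F'(x) = f(x)
Here f(t) = 3t^9
So F'(x) = 3x^9
Evaluate at x = 5:
F'(5) = 3 * 5^9
= 3 * 1953125
= 5859375

5859375


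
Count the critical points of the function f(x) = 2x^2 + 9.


Find where f'(x) = 0:
f'(x) = 4x
Set f'(x) = 0:
4x = 0
x = 0 / 4 = 0
This is a linear equation in x, so there is exactly one solution.
Number of critical points: 1

1


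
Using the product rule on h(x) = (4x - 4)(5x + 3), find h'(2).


Let u(x) = 4x - 4 and v(x) = 5x + 3
u'(x) = 4
v'(x) = 5
Product rule: h'(x) = u'(x)*v(x) + u(x)*v'(x)
= 4 * (5x + 3) + (4x - 4) * 5
At x = 2:
u(2) = 4 * 2 - 4 = 4
v(2) = 5 * 2 + 3 = 13
h'(2) = 4 * 13 + 4 * 5
= 52 + 20
= 72

72


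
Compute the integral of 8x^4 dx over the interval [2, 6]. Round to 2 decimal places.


Find the antiderivative of 8x^4:
F(x) = 8/5 * x^5
Apply the Fundamental Theorem of Calculus:
F(6) - F(2)
= 8/5 * 6^5 - 8/5 * 2^5
= 8/5 * (7776 - 32)
= 8/5 * 7744
= 61952/5 = 12390.40

12390.40


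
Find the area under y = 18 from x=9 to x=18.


The area under a constant function y = 18 is a rectangle.
Width = 18 - 9 = 9
Height = 18
Area = width * height
= 9 * 18
= 162

162


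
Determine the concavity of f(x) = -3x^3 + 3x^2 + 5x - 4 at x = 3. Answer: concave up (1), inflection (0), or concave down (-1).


Concavity is determined by the sign of f''(x).
f(x) = -3x^3 + 3x^2 + 5x - 4
f'(x) = -9x^2 + 6x + 5
f''(x) = -18x + 6
f''(3) = -18 * 3 + 6
= -54 + 6
= -48
Since f''(3) < 0, the function is concave down (-1)

-1


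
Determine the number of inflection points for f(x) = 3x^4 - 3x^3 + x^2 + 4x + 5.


Inflection points occur where f''(x) = 0 and concavity changes.
f(x) = 3x^4 - 3x^3 + x^2 + 4x + 5
f'(x) = 12x^3 - 9x^2 + 2x + 4
f''(x) = 36x^2 - 18x + 2
This is a quadratic in x. Use the discriminant to count real roots.
Discriminant = (-18)^2 - 4 * 36 * 2
= 324 - 288
= 36
Since discriminant > 0, f''(x) = 0 has 2 distinct real solutions.
A quadratic with two distinct real roots changes sign at each root, so concavity changes at both.
Number of inflection points: 2

2


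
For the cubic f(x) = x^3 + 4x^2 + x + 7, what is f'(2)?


Differentiate f(x) = x^3 + 4x^2 + x + 7 term by term:
f'(x) = 3x^2 + 8x + 1
Substitute x = 2:
f'(2) = 3 * 2^2 + 8 * 2 + 1
= 12 + 16 + 1
= 29

29


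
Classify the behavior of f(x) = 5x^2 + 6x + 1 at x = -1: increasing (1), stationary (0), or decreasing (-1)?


Compute f'(x) to determine behavior:
f'(x) = 10x + 6
f'(-1) = 10 * (-1) + 6
= -10 + 6
= -4
Since f'(-1) < 0, the function is decreasing (-1)

-1


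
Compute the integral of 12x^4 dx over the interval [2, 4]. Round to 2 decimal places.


Find the antiderivative of 12x^4:
F(x) = 12/5 * x^5
Apply the Fundamental Theorem of Calculus:
F(4) - F(2)
= 12/5 * 4^5 - 12/5 * 2^5
= 12/5 * (1024 - 32)
= 12/5 * 992
= 11904/5 = 2380.80

2380.80


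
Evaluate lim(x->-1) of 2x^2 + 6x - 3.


Since polynomials are continuous, we use direct substitution.
lim(x->-1) of 2x^2 + 6x - 3
= 2 * (-1)^2 + 6 * (-1) - 3
= 2 - 6 - 3
= -7

-7


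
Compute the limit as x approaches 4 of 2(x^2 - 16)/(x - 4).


Direct substitution gives 0/0, so we factor the numerator.
Factor: 2(x^2 - 16) = 2 * (x - 4)(x + 4)
Cancel the common factor (x - 4):
2(x^2 - 16)/(x - 4) = 2 * (x + 4)
Now substitute x = 4:
= 2 * (4 + 4) = 16

16


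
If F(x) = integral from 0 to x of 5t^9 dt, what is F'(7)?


By the Fundamental Theorem of Calculus (Part 1):
If F(x) = integral from 0 to x of f(t) dt, then F'(x) = f(x)
Here f(t) = 5t^9
So F'(x) = 5x^9
Evaluate at x = 7:
F'(7) = 5 * 7^9
= 5 * 40353607
= 201768035

201768035


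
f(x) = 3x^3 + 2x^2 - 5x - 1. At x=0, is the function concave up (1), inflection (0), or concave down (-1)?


Concavity is determined by the sign of f''(x).
f(x) = 3x^3 + 2x^2 - 5x - 1
f'(x) = 9x^2 + 4x - 5
f''(x) = 18x + 4
f''(0) = 18 * 0 + 4
= 0 + 4
= 4
Since f''(0) > 0, the function is concave up (1)

1


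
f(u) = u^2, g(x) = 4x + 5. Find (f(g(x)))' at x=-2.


Using the chain rule: (f(g(x)))' = f'(g(x)) * g'(x)
First, find g(-2):
g(-2) = 4 * (-2) + 5 = -3
Next, f'(u) = 2u
And g'(x) = 4
So f'(g(-2)) * g'(-2)
= 2 * (-3) * 4
= -24

-24


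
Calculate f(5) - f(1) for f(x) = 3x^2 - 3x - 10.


Net change = f(b) - f(a)
f(x) = 3x^2 - 3x - 10
Compute f(5):
f(5) = 3 * 5^2 - 3 * 5 - 10
= 75 - 15 - 10
= 50
Compute f(1):
f(1) = 3 * 1^2 - 3 * 1 - 10
= 3 - 3 - 10
= -10
Net change = 50 - (-10) = 60

60


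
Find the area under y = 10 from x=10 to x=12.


The area under a constant function y = 10 is a rectangle.
Width = 12 - 10 = 2
Height = 10
Area = width * height
= 2 * 10
= 20

20


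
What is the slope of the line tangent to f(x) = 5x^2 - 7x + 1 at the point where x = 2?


The slope of the tangent line equals f'(x) at the point.
f(x) = 5x^2 - 7x + 1
f'(x) = 10x - 7
At x = 2:
f'(2) = 10 * 2 - 7
= 20 - 7
= 13

13


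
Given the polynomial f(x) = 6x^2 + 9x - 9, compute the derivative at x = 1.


Differentiate term by term using power and sum rules:
f(x) = 6x^2 + 9x - 9
f'(x) = 12x + 9
Substitute x = 1:
f'(1) = 12 * 1 + 9
= 12 + 9
= 21

21


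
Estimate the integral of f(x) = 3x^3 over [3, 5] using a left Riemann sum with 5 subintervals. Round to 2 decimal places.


Left Riemann sum uses left endpoints of each subinterval.
Interval: [3, 5], n = 5
dx = (5 - 3) / 5 = 2/5
Left endpoints: [3, 17/5, 19/5, 21/5, 23/5]
f values: [81, 14739/125, 20577/125, 27783/125, 36501/125]
Sum = dx * (sum of f values)
= 2/5 * 4389/5
= 8778/25 = 351.12

351.12


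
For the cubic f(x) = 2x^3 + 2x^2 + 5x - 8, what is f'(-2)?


Differentiate f(x) = 2x^3 + 2x^2 + 5x - 8 term by term:
f'(x) = 6x^2 + 4x + 5
Substitute x = -2:
f'(-2) = 6 * (-2)^2 + 4 * (-2) + 5
= 24 - 8 + 5
= 21

21


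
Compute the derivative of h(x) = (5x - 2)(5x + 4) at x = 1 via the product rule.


Let u(x) = 5x - 2 and v(x) = 5x + 4
u'(x) = 5
v'(x) = 5
Product rule: h'(x) = u'(x)*v(x) + u(x)*v'(x)
= 5 * (5x + 4) + (5x - 2) * 5
At x = 1:
u(1) = 5 * 1 - 2 = 3
v(1) = 5 * 1 + 4 = 9
h'(1) = 5 * 9 + 3 * 5
= 45 + 15
= 60

60


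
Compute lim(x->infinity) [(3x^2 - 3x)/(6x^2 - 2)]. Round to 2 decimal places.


For limits at infinity with equal-degree polynomials,
we compare leading coefficients.
Numerator leading term: 3x^2
Denominator leading term: 6x^2
Divide both by x^2:
lim = (3 - 3/x) / (6 - 2/x^2)
As x -> infinity, the 1/x and 1/x^2 terms vanish:
= 3/6 = 1/2 = 0.50

0.50


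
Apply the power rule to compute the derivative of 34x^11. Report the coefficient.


We apply the power rule: d/dx [ax^n] = a*n * x^(n-1)
d/dx [34x^11]
= 34 * 11 * x^(11-1)
= 374x^10
The coefficient is 374

374


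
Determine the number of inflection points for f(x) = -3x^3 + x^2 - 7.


Inflection points occur where f''(x) = 0 and concavity changes.
f(x) = -3x^3 + x^2 - 7
f'(x) = -9x^2 + 2x
f''(x) = -18x + 2
Set f''(x) = 0:
-18x + 2 = 0
x = -2 / (-18) = 1/9
Since f''(x) is linear (degree 1), it changes sign at this point.
Therefore there is exactly 1 inflection point.

1


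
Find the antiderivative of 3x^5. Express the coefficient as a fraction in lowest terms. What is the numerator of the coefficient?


Apply the power rule for integration:
integral of ax^n dx = a/(n+1) * x^(n+1) + C
integral of 3x^5 dx
= 3/6 * x^6 + C
= 1/2 * x^6 + C
The coefficient in lowest terms is 1/2, and its numerator is 1

1


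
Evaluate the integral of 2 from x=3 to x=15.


The integral of a constant k over [a, b] equals k * (b - a).
integral from 3 to 15 of 2 dx
= 2 * (15 - 3)
= 2 * 12
= 24

24


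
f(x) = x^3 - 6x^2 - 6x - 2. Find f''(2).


First derivative:
f'(x) = 3x^2 - 12x - 6
Second derivative:
f''(x) = 6x - 12
Substitute x = 2:
f''(2) = 6 * 2 - 12
= 12 - 12
= 0

0


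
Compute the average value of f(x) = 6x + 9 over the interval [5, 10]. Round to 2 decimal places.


Average value = 1/(b-a) * integral from a to b of f(x) dx
First compute the integral of 6x + 9:
F(x) = 3x^2 + 9x
F(10) = 3 * 100 + 9 * 10 = 390
F(5) = 3 * 25 + 9 * 5 = 120
Integral = 390 - 120 = 270
Average = 270 / (10 - 5) = 270 / 5
= 54 = 54.00

54.00


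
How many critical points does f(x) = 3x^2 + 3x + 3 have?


Find where f'(x) = 0:
f'(x) = 6x + 3
Set f'(x) = 0:
6x + 3 = 0
x = -3 / 6 = -1/2
This is a linear equation in x, so there is exactly one solution.
Number of critical points: 1

1


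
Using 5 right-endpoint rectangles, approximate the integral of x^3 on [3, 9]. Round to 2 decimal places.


Right Riemann sum uses right endpoints of each subinterval.
Interval: [3, 9], n = 5
dx = (9 - 3) / 5 = 6/5
Right endpoints: [21/5, 27/5, 33/5, 39/5, 9]
f values: [9261/125, 19683/125, 35937/125, 59319/125, 729]
Sum = dx * (sum of f values)
= 6/5 * 8613/5
= 51678/25 = 2067.12

2067.12


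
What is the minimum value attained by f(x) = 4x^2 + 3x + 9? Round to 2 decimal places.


For a quadratic f(x) = ax^2 + bx + c with a > 0, the minimum is at the vertex.
Vertex x-coordinate: x = -b/(2a)
x = -(3) / (2 * 4)
x = -3/8
Substitute back to find the minimum value:
f(-3/8) = 4 * (-3/8)^2 + 3 * (-3/8) + 9
= 9/16 - 9/8 + 9
= 135/16 ≈ 8.44

8.44


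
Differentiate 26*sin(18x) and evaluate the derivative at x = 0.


Apply the chain rule to differentiate 26*sin(18x):
d/dx [26*sin(18x)]
= 26 * cos(18x) * d/dx(18x)
= 26 * 18 * cos(18x)
= 468 * cos(18x)
Evaluate at x = 0:
= 468 * cos(0)
= 468 * 1
= 468

468


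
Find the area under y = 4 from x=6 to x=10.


The area under a constant function y = 4 is a rectangle.
Width = 10 - 6 = 4
Height = 4
Area = width * height
= 4 * 4
= 16

16


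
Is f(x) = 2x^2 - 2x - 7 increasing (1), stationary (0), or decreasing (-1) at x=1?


Compute f'(x) to determine behavior:
f'(x) = 4x - 2
f'(1) = 4 * 1 - 2
= 4 - 2
= 2
Since f'(1) > 0, the function is increasing (1)

1


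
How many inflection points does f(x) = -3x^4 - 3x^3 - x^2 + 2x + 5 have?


Inflection points occur where f''(x) = 0 and concavity changes.
f(x) = -3x^4 - 3x^3 - x^2 + 2x + 5
f'(x) = -12x^3 - 9x^2 - 2x + 2
f''(x) = -36x^2 - 18x - 2
This is a quadratic in x. Use the discriminant to count real roots.
Discriminant = (-18)^2 - 4 * (-36) * (-2)
= 324 - 288
= 36
Since discriminant > 0, f''(x) = 0 has 2 distinct real solutions.
A quadratic with two distinct real roots changes sign at each root, so concavity changes at both.
Number of inflection points: 2

2


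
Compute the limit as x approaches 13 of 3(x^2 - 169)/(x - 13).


Direct substitution gives 0/0, so we factor the numerator.
Factor: 3(x^2 - 169) = 3 * (x - 13)(x + 13)
Cancel the common factor (x - 13):
3(x^2 - 169)/(x - 13) = 3 * (x + 13)
Now substitute x = 13:
= 3 * (13 + 13) = 78

78


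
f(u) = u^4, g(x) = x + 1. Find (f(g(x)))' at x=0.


Using the chain rule: (f(g(x)))' = f'(g(x)) * g'(x)
First, find g(0):
g(0) = 1 * 0 + 1 = 1
Next, f'(u) = 4u^3
And g'(x) = 1
So f'(g(0)) * g'(0)
= 4 * 1^3 * 1
= 4 * 1 * 1
= 4

4


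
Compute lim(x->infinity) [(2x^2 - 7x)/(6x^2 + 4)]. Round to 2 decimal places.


For limits at infinity with equal-degree polynomials,
we compare leading coefficients.
Numerator leading term: 2x^2
Denominator leading term: 6x^2
Divide both by x^2:
lim = (2 - 7/x) / (6 + 4/x^2)
As x -> infinity, the 1/x and 1/x^2 terms vanish:
= 2/6 = 1/3 ≈ 0.33

0.33


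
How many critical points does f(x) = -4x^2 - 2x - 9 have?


Find where f'(x) = 0:
f'(x) = -8x - 2
Set f'(x) = 0:
-8x - 2 = 0
x = 2 / (-8) = -1/4
This is a linear equation in x, so there is exactly one solution.
Number of critical points: 1

1


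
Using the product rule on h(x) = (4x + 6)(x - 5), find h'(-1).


Let u(x) = 4x + 6 and v(x) = x - 5
u'(x) = 4
v'(x) = 1
Product rule: h'(x) = u'(x)*v(x) + u(x)*v'(x)
= 4 * (x - 5) + (4x + 6) * 1
At x = -1:
u(-1) = 4 * (-1) + 6 = 2
v(-1) = 1 * (-1) - 5 = -6
h'(-1) = 4 * (-6) + 2 * 1
= -24 + 2
= -22

-22


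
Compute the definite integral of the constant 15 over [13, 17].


The integral of a constant k over [a, b] equals k * (b - a).
integral from 13 to 17 of 15 dx
= 15 * (17 - 13)
= 15 * 4
= 60

60


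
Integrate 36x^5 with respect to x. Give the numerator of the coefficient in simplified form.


Apply the power rule for integration:
integral of ax^n dx = a/(n+1) * x^(n+1) + C
integral of 36x^5 dx
= 36/6 * x^6 + C
= 6 * x^6 + C
The coefficient in lowest terms is 6 = 6/1, so its numerator is 6

6


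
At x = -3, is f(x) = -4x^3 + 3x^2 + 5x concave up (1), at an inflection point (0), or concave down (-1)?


Concavity is determined by the sign of f''(x).
f(x) = -4x^3 + 3x^2 + 5x
f'(x) = -12x^2 + 6x + 5
f''(x) = -24x + 6
f''(-3) = -24 * (-3) + 6
= 72 + 6
= 78
Since f''(-3) > 0, the function is concave up (1)

1


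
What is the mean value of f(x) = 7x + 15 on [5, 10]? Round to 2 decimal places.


Average value = 1/(b-a) * integral from a to b of f(x) dx
First compute the integral of 7x + 15:
F(x) = (7/2)x^2 + 15x
F(10) = 7/2 * 100 + 15 * 10 = 500
F(5) = 7/2 * 25 + 15 * 5 = 325/2
Integral = 500 - 325/2 = 675/2
Average = (675/2) / (10 - 5) = (675/2) / 5
= 135/2 = 67.50

67.50


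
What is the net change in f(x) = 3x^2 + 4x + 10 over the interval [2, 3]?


Net change = f(b) - f(a)
f(x) = 3x^2 + 4x + 10
Compute f(3):
f(3) = 3 * 3^2 + 4 * 3 + 10
= 27 + 12 + 10
= 49
Compute f(2):
f(2) = 3 * 2^2 + 4 * 2 + 10
= 12 + 8 + 10
= 30
Net change = 49 - 30 = 19

19


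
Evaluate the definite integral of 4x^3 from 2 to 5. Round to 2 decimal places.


Find the antiderivative of 4x^3:
F(x) = 4/4 * x^4
Apply the Fundamental Theorem of Calculus:
F(5) - F(2)
= 4/4 * 5^4 - 4/4 * 2^4
= 4/4 * (625 - 16)
= 4/4 * 609
= 609 = 609.00

609.00


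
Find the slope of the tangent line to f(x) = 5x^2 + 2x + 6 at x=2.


The slope of the tangent line equals f'(x) at the point.
f(x) = 5x^2 + 2x + 6
f'(x) = 10x + 2
At x = 2:
f'(2) = 10 * 2 + 2
= 20 + 2
= 22

22


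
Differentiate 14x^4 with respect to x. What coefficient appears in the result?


We apply the power rule: d/dx [ax^n] = a*n * x^(n-1)
d/dx [14x^4]
= 14 * 4 * x^(4-1)
= 56x^3
The coefficient is 56

56


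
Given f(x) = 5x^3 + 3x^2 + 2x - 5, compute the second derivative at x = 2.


First derivative:
f'(x) = 15x^2 + 6x + 2
Second derivative:
f''(x) = 30x + 6
Substitute x = 2:
f''(2) = 30 * 2 + 6
= 60 + 6
= 66

66


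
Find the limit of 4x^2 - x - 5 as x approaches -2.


Since polynomials are continuous, we use direct substitution.
lim(x->-2) of 4x^2 - x - 5
= 4 * (-2)^2 - 1 * (-2) - 5
= 16 + 2 - 5
= 13

13


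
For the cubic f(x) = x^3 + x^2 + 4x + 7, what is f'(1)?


Differentiate f(x) = x^3 + x^2 + 4x + 7 term by term:
f'(x) = 3x^2 + 2x + 4
Substitute x = 1:
f'(1) = 3 * 1^2 + 2 * 1 + 4
= 3 + 2 + 4
= 9

9


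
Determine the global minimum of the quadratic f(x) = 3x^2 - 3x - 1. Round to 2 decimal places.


For a quadratic f(x) = ax^2 + bx + c with a > 0, the minimum is at the vertex.
Vertex x-coordinate: x = -b/(2a)
x = -(-3) / (2 * 3)
x = 3/6 = 1/2
Substitute back to find the minimum value:
f(1/2) = 3 * (1/2)^2 - 3 * (1/2) - 1
= 3/4 - 3/2 - 1
= -7/4 = -1.75

-1.75


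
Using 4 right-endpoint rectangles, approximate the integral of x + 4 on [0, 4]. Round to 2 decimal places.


Right Riemann sum uses right endpoints of each subinterval.
Interval: [0, 4], n = 4
dx = (4 - 0) / 4 = 1
Right endpoints: [1, 2, 3, 4]
f values: [5, 6, 7, 8]
Sum = dx * (sum of f values)
= 1 * 26
= 26 = 26.00

26.00


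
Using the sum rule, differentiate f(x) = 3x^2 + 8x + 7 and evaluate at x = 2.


Differentiate term by term using power and sum rules:
f(x) = 3x^2 + 8x + 7
f'(x) = 6x + 8
Substitute x = 2:
f'(2) = 6 * 2 + 8
= 12 + 8
= 20

20


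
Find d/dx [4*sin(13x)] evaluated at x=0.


Apply the chain rule to differentiate 4*sin(13x):
d/dx [4*sin(13x)]
= 4 * cos(13x) * d/dx(13x)
= 4 * 13 * cos(13x)
= 52 * cos(13x)
Evaluate at x = 0:
= 52 * cos(0)
= 52 * 1
= 52

52


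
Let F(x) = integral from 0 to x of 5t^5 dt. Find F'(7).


By the Fundamental Theorem of Calculus (Part 1):
If F(x) = integral from 0 to x of f(t) dt, then F'(x) = f(x)
Here f(t) = 5t^5
So F'(x) = 5x^5
Evaluate at x = 7:
F'(7) = 5 * 7^5
= 5 * 16807
= 84035

84035


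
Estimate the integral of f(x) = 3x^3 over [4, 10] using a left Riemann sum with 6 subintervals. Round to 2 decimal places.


Left Riemann sum uses left endpoints of each subinterval.
Interval: [4, 10], n = 6
dx = (10 - 4) / 6 = 1
Left endpoints: [4, 5, 6, 7, 8, 9]
f values: [192, 375, 648, 1029, 1536, 2187]
Sum = dx * (sum of f values)
= 1 * 5967
= 5967 = 5967.00

5967.00


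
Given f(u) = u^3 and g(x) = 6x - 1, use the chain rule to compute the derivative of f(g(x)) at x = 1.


Using the chain rule: (f(g(x)))' = f'(g(x)) * g'(x)
First, find g(1):
g(1) = 6 * 1 - 1 = 5
Next, f'(u) = 3u^2
And g'(x) = 6
So f'(g(1)) * g'(1)
= 3 * 5^2 * 6
= 3 * 25 * 6
= 450

450


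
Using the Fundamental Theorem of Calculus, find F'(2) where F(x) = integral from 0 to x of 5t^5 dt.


By the Fundamental Theorem of Calculus (Part 1):
If F(x) = integral from 0 to x of f(t) dt, then F'(x) = f(x)
Here f(t) = 5t^5
So F'(x) = 5x^5
Evaluate at x = 2:
F'(2) = 5 * 2^5
= 5 * 32
= 160

160


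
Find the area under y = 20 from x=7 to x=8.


The area under a constant function y = 20 is a rectangle.
Width = 8 - 7 = 1
Height = 20
Area = width * height
= 1 * 20
= 20

20
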